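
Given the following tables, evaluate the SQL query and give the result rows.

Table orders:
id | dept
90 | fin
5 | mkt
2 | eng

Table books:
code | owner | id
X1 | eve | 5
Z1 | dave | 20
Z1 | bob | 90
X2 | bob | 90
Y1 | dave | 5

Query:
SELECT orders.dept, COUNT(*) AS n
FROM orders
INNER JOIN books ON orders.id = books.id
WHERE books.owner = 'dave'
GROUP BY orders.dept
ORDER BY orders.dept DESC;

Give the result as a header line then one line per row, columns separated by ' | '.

After JOIN books (4 rows):
orders.id | orders.dept | books.code | books.owner | books.id
90 | fin | Z1 | bob | 90
90 | fin | X2 | bob | 90
5 | mkt | X1 | eve | 5
5 | mkt | Y1 | dave | 5
After WHERE (1 rows):
orders.id | orders.dept | books.code | books.owner | books.id
5 | mkt | Y1 | dave | 5
After GROUP BY (1 rows):
orders.dept | n
mkt | 1
After ORDER BY (1 rows):
orders.dept | n
mkt | 1

== RESULT ==
orders.dept | n
mkt | 1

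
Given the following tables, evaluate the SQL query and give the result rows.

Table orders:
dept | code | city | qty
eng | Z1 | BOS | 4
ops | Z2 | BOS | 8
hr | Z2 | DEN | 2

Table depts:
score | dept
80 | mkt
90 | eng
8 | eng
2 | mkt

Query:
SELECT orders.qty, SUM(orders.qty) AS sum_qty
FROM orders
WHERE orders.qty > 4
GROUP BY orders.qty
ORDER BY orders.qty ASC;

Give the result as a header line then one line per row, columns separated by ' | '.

== RESULT ==
orders.qty | sum_qty
8 | 8

Derivation:
After WHERE (1 rows):
orders.dept | orders.code | orders.city | orders.qty
ops | Z2 | BOS | 8
After GROUP BY (1 rows):
orders.qty | sum_qty
8 | 8
After ORDER BY (1 rows):
orders.qty | sum_qty
8 | 8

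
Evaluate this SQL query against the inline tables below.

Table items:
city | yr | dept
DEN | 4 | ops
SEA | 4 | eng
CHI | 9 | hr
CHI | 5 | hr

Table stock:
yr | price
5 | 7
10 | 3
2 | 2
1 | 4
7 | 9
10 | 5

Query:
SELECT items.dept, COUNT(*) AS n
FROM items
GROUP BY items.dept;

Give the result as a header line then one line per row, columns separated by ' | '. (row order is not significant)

After GROUP BY (3 rows):
items.dept | n
ops | 1
eng | 1
hr | 2

== RESULT ==
items.dept | n
ops | 1
eng | 1
hr | 2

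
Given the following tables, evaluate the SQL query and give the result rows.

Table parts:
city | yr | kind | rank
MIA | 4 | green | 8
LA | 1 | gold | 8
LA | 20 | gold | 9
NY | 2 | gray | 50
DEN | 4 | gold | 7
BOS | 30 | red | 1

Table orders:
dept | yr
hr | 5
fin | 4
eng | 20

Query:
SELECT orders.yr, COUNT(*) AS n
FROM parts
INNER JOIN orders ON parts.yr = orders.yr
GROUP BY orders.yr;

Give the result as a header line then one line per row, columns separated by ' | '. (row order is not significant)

After JOIN orders (3 rows):
parts.city | parts.yr | parts.kind | parts.rank | orders.dept | orders.yr
MIA | 4 | green | 8 | fin | 4
LA | 20 | gold | 9 | eng | 20
DEN | 4 | gold | 7 | fin | 4
After GROUP BY (2 rows):
orders.yr | n
4 | 2
20 | 1

== RESULT ==
orders.yr | n
4 | 2
20 | 1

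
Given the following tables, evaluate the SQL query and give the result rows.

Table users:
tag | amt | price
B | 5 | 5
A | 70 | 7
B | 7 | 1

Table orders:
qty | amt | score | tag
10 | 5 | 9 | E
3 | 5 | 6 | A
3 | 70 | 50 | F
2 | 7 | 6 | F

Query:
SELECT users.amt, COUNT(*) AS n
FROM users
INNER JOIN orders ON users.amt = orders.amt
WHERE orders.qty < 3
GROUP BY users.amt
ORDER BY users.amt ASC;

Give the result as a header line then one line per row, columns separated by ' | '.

After JOIN orders (4 rows):
users.tag | users.amt | users.price | orders.qty | orders.amt | orders.score | orders.tag
B | 5 | 5 | 10 | 5 | 9 | E
B | 5 | 5 | 3 | 5 | 6 | A
A | 70 | 7 | 3 | 70 | 50 | F
B | 7 | 1 | 2 | 7 | 6 | F
After WHERE (1 rows):
users.tag | users.amt | users.price | orders.qty | orders.amt | orders.score | orders.tag
B | 7 | 1 | 2 | 7 | 6 | F
After GROUP BY (1 rows):
users.amt | n
7 | 1
After ORDER BY (1 rows):
users.amt | n
7 | 1

== RESULT ==
users.amt | n
7 | 1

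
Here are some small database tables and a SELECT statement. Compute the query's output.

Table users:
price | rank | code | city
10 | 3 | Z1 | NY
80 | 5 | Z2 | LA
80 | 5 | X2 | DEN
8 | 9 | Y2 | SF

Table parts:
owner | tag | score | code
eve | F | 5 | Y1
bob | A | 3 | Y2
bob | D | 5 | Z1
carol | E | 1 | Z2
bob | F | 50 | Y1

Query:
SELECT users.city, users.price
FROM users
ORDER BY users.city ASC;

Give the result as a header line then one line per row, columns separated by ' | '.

== RESULT ==
users.city | users.price
DEN | 80
LA | 80
NY | 10
SF | 8

Derivation:
After SELECT (4 rows):
users.city | users.price
NY | 10
LA | 80
DEN | 80
SF | 8
After ORDER BY (4 rows):
users.city | users.price
DEN | 80
LA | 80
NY | 10
SF | 8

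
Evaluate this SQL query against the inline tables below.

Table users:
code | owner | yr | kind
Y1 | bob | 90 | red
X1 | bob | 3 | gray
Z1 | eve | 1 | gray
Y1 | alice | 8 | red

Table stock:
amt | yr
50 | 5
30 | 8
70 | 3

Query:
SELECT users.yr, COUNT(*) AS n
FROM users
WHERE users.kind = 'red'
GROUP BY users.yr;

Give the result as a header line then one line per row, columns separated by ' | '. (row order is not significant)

After WHERE (2 rows):
users.code | users.owner | users.yr | users.kind
Y1 | bob | 90 | red
Y1 | alice | 8 | red
After GROUP BY (2 rows):
users.yr | n
90 | 1
8 | 1

== RESULT ==
users.yr | n
90 | 1
8 | 1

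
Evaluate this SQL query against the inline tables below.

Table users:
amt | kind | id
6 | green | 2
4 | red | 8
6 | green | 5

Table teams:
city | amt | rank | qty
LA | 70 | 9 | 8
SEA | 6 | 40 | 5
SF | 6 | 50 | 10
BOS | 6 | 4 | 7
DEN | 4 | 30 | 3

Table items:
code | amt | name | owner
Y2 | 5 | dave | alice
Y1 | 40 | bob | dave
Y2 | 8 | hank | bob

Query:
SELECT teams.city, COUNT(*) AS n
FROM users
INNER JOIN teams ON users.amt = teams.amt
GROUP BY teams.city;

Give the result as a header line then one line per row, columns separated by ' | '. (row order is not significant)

== RESULT ==
teams.city | n
SEA | 2
SF | 2
BOS | 2
DEN | 1

Derivation:
After JOIN teams (7 rows):
users.amt | users.kind | users.id | teams.city | teams.amt | teams.rank | teams.qty
6 | green | 2 | SEA | 6 | 40 | 5
6 | green | 2 | SF | 6 | 50 | 10
6 | green | 2 | BOS | 6 | 4 | 7
4 | red | 8 | DEN | 4 | 30 | 3
6 | green | 5 | SEA | 6 | 40 | 5
6 | green | 5 | SF | 6 | 50 | 10
6 | green | 5 | BOS | 6 | 4 | 7
After GROUP BY (4 rows):
teams.city | n
SEA | 2
SF | 2
BOS | 2
DEN | 1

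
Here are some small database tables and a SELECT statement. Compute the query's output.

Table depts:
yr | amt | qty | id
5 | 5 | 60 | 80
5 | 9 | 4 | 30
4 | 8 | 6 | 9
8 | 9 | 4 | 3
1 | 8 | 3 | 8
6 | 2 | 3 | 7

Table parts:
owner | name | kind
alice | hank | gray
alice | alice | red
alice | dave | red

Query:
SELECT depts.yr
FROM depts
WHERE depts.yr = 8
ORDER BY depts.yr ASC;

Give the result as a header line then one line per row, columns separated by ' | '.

== RESULT ==
depts.yr
8

Derivation:
After WHERE (1 rows):
depts.yr | depts.amt | depts.qty | depts.id
8 | 9 | 4 | 3
After SELECT (1 rows):
depts.yr
8
After ORDER BY (1 rows):
depts.yr
8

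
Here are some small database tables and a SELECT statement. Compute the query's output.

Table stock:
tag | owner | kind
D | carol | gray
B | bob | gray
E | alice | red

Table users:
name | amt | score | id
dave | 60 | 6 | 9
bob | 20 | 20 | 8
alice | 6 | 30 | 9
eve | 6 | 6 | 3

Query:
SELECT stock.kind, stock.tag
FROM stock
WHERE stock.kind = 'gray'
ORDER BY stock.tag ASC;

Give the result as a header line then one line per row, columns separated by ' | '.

After WHERE (2 rows):
stock.tag | stock.owner | stock.kind
D | carol | gray
B | bob | gray
After SELECT (2 rows):
stock.kind | stock.tag
gray | D
gray | B
After ORDER BY (2 rows):
stock.kind | stock.tag
gray | B
gray | D

== RESULT ==
stock.kind | stock.tag
gray | B
gray | D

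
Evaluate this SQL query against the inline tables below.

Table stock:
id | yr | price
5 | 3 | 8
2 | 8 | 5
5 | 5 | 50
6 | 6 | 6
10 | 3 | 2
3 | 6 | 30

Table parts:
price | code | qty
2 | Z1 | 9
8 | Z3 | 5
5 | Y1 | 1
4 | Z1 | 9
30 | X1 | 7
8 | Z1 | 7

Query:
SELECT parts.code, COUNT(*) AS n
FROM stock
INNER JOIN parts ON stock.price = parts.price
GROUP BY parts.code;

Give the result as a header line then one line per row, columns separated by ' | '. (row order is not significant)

== RESULT ==
parts.code | n
Z3 | 1
Z1 | 2
Y1 | 1
X1 | 1

Derivation:
After JOIN parts (5 rows):
stock.id | stock.yr | stock.price | parts.price | parts.code | parts.qty
5 | 3 | 8 | 8 | Z3 | 5
5 | 3 | 8 | 8 | Z1 | 7
2 | 8 | 5 | 5 | Y1 | 1
10 | 3 | 2 | 2 | Z1 | 9
3 | 6 | 30 | 30 | X1 | 7
After GROUP BY (4 rows):
parts.code | n
Z3 | 1
Z1 | 2
Y1 | 1
X1 | 1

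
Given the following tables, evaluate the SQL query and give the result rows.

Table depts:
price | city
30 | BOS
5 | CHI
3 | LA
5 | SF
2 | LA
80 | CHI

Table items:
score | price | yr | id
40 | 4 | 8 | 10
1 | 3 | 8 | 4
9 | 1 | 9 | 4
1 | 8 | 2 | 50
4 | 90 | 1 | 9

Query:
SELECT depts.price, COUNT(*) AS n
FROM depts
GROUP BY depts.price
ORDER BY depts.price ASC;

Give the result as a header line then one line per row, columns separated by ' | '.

After GROUP BY (5 rows):
depts.price | n
30 | 1
5 | 2
3 | 1
2 | 1
80 | 1
After ORDER BY (5 rows):
depts.price | n
2 | 1
3 | 1
5 | 2
30 | 1
80 | 1

== RESULT ==
depts.price | n
2 | 1
3 | 1
5 | 2
30 | 1
80 | 1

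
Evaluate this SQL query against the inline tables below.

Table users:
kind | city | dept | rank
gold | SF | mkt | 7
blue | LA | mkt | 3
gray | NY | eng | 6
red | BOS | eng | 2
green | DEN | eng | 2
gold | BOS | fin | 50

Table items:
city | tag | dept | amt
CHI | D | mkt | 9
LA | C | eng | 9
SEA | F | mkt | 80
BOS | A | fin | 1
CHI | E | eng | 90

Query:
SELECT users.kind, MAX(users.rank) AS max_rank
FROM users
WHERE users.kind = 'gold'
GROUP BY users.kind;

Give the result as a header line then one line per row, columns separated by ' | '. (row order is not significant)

After WHERE (2 rows):
users.kind | users.city | users.dept | users.rank
gold | SF | mkt | 7
gold | BOS | fin | 50
After GROUP BY (1 rows):
users.kind | max_rank
gold | 50

== RESULT ==
users.kind | max_rank
gold | 50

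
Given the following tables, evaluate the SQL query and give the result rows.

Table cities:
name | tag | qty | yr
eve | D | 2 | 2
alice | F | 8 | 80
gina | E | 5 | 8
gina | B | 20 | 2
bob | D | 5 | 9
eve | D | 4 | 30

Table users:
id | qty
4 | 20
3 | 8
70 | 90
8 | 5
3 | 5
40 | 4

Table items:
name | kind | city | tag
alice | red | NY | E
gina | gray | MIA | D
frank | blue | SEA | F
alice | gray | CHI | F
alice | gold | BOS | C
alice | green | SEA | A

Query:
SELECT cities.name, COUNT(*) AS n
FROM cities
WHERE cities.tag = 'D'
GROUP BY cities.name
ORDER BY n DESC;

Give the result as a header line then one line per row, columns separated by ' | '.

After WHERE (3 rows):
cities.name | cities.tag | cities.qty | cities.yr
eve | D | 2 | 2
bob | D | 5 | 9
eve | D | 4 | 30
After GROUP BY (2 rows):
cities.name | n
eve | 2
bob | 1
After ORDER BY (2 rows):
cities.name | n
eve | 2
bob | 1

== RESULT ==
cities.name | n
eve | 2
bob | 1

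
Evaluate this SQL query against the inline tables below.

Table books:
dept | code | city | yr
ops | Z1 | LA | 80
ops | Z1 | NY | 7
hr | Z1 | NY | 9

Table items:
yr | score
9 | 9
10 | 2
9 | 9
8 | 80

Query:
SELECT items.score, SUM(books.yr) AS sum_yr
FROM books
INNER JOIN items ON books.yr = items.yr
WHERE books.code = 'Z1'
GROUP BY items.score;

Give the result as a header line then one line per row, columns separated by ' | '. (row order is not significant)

After JOIN items (2 rows):
books.dept | books.code | books.city | books.yr | items.yr | items.score
hr | Z1 | NY | 9 | 9 | 9
hr | Z1 | NY | 9 | 9 | 9
After WHERE (2 rows):
books.dept | books.code | books.city | books.yr | items.yr | items.score
hr | Z1 | NY | 9 | 9 | 9
hr | Z1 | NY | 9 | 9 | 9
After GROUP BY (1 rows):
items.score | sum_yr
9 | 18

== RESULT ==
items.score | sum_yr
9 | 18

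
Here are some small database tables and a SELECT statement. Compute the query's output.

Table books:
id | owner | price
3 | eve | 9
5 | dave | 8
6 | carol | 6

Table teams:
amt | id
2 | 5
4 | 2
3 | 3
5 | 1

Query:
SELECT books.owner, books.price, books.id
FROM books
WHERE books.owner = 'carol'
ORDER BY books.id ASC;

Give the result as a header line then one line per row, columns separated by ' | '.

== RESULT ==
books.owner | books.price | books.id
carol | 6 | 6

Derivation:
After WHERE (1 rows):
books.id | books.owner | books.price
6 | carol | 6
After SELECT (1 rows):
books.owner | books.price | books.id
carol | 6 | 6
After ORDER BY (1 rows):
books.owner | books.price | books.id
carol | 6 | 6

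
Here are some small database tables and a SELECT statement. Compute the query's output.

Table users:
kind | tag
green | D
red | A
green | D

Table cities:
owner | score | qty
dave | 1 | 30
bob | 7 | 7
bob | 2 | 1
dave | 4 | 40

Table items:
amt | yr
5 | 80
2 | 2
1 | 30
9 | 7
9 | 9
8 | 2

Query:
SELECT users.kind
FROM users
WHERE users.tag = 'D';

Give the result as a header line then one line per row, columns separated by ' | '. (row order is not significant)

== RESULT ==
users.kind
green
green

Derivation:
After WHERE (2 rows):
users.kind | users.tag
green | D
green | D
After SELECT (2 rows):
users.kind
green
green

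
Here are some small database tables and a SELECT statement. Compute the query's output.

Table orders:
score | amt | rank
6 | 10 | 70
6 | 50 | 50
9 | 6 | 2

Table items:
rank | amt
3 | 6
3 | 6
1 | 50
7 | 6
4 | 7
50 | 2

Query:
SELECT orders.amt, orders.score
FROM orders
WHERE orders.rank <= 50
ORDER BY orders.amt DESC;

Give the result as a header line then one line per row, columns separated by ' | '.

After WHERE (2 rows):
orders.score | orders.amt | orders.rank
6 | 50 | 50
9 | 6 | 2
After SELECT (2 rows):
orders.amt | orders.score
50 | 6
6 | 9
After ORDER BY (2 rows):
orders.amt | orders.score
50 | 6
6 | 9

== RESULT ==
orders.amt | orders.score
50 | 6
6 | 9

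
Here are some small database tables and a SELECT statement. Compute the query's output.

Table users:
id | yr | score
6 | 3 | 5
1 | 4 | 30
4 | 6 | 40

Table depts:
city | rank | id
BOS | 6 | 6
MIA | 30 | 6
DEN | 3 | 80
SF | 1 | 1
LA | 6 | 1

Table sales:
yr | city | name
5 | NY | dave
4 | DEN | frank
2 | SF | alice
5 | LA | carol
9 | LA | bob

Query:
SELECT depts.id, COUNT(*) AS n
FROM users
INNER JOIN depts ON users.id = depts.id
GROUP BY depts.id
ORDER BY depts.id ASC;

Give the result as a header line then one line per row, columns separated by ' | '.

After JOIN depts (4 rows):
users.id | users.yr | users.score | depts.city | depts.rank | depts.id
6 | 3 | 5 | BOS | 6 | 6
6 | 3 | 5 | MIA | 30 | 6
1 | 4 | 30 | SF | 1 | 1
1 | 4 | 30 | LA | 6 | 1
After GROUP BY (2 rows):
depts.id | n
6 | 2
1 | 2
After ORDER BY (2 rows):
depts.id | n
1 | 2
6 | 2

== RESULT ==
depts.id | n
1 | 2
6 | 2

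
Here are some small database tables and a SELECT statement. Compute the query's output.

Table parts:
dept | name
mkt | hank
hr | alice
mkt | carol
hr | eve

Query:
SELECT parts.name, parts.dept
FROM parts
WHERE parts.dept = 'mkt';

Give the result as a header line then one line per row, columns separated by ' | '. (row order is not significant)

After WHERE (2 rows):
parts.dept | parts.name
mkt | hank
mkt | carol
After SELECT (2 rows):
parts.name | parts.dept
hank | mkt
carol | mkt

== RESULT ==
parts.name | parts.dept
hank | mkt
carol | mkt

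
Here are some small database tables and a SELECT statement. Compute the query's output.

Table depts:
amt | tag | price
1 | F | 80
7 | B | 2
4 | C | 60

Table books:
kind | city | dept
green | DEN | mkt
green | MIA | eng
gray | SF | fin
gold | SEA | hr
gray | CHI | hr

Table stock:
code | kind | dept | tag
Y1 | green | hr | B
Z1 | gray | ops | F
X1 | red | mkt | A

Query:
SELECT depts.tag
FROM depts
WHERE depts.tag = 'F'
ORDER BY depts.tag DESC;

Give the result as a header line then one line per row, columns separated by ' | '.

== RESULT ==
depts.tag
F

Derivation:
After WHERE (1 rows):
depts.amt | depts.tag | depts.price
1 | F | 80
After SELECT (1 rows):
depts.tag
F
After ORDER BY (1 rows):
depts.tag
F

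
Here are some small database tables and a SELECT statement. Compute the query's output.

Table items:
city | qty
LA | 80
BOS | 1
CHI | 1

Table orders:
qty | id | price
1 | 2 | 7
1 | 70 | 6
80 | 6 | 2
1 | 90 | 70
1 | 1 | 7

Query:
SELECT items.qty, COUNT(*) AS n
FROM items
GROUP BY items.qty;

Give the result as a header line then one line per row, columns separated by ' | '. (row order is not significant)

== RESULT ==
items.qty | n
80 | 1
1 | 2

Derivation:
After GROUP BY (2 rows):
items.qty | n
80 | 1
1 | 2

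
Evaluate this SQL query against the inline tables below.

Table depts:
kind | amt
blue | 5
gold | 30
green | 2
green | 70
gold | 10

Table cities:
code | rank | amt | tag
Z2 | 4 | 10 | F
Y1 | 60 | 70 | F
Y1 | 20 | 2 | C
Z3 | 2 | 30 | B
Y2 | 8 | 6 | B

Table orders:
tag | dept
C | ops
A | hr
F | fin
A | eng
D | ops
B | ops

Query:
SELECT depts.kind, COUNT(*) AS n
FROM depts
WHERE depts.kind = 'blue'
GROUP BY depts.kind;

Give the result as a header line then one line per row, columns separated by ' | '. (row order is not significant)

== RESULT ==
depts.kind | n
blue | 1

Derivation:
After WHERE (1 rows):
depts.kind | depts.amt
blue | 5
After GROUP BY (1 rows):
depts.kind | n
blue | 1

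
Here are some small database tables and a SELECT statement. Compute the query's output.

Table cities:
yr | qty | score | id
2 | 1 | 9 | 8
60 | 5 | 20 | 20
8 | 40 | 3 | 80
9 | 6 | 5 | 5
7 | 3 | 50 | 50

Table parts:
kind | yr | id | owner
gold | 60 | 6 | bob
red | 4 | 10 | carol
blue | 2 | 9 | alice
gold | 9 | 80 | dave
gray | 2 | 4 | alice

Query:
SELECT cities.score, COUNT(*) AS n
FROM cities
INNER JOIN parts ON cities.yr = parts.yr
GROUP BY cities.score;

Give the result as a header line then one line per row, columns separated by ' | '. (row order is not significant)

== RESULT ==
cities.score | n
9 | 2
20 | 1
5 | 1

Derivation:
After JOIN parts (4 rows):
cities.yr | cities.qty | cities.score | cities.id | parts.kind | parts.yr | parts.id | parts.owner
2 | 1 | 9 | 8 | blue | 2 | 9 | alice
2 | 1 | 9 | 8 | gray | 2 | 4 | alice
60 | 5 | 20 | 20 | gold | 60 | 6 | bob
9 | 6 | 5 | 5 | gold | 9 | 80 | dave
After GROUP BY (3 rows):
cities.score | n
9 | 2
20 | 1
5 | 1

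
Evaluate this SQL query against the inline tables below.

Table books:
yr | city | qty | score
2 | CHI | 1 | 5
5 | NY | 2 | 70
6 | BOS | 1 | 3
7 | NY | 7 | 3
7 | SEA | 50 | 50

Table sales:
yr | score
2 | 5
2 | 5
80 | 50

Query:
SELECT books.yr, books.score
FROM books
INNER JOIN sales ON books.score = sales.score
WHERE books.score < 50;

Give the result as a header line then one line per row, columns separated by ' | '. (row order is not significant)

== RESULT ==
books.yr | books.score
2 | 5
2 | 5

Derivation:
After JOIN sales (3 rows):
books.yr | books.city | books.qty | books.score | sales.yr | sales.score
2 | CHI | 1 | 5 | 2 | 5
2 | CHI | 1 | 5 | 2 | 5
7 | SEA | 50 | 50 | 80 | 50
After WHERE (2 rows):
books.yr | books.city | books.qty | books.score | sales.yr | sales.score
2 | CHI | 1 | 5 | 2 | 5
2 | CHI | 1 | 5 | 2 | 5
After SELECT (2 rows):
books.yr | books.score
2 | 5
2 | 5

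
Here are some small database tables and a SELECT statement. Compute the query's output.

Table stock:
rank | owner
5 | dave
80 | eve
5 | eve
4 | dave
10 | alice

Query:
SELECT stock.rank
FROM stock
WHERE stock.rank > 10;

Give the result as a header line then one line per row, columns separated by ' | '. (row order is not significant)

== RESULT ==
stock.rank
80

Derivation:
After WHERE (1 rows):
stock.rank | stock.owner
80 | eve
After SELECT (1 rows):
stock.rank
80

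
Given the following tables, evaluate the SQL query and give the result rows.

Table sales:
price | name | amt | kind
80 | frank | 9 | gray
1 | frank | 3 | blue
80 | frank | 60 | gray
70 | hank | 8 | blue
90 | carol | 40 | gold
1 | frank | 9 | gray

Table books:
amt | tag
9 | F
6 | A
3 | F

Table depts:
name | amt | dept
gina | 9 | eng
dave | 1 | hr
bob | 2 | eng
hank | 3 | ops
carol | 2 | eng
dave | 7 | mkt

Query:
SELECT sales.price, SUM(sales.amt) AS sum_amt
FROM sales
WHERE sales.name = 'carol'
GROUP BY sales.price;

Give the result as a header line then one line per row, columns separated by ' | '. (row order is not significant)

== RESULT ==
sales.price | sum_amt
90 | 40

Derivation:
After WHERE (1 rows):
sales.price | sales.name | sales.amt | sales.kind
90 | carol | 40 | gold
After GROUP BY (1 rows):
sales.price | sum_amt
90 | 40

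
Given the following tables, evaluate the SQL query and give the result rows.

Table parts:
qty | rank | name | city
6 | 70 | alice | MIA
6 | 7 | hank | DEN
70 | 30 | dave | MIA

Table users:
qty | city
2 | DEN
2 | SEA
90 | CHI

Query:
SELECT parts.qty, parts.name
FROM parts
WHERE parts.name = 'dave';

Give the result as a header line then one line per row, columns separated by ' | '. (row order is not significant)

== RESULT ==
parts.qty | parts.name
70 | dave

Derivation:
After WHERE (1 rows):
parts.qty | parts.rank | parts.name | parts.city
70 | 30 | dave | MIA
After SELECT (1 rows):
parts.qty | parts.name
70 | dave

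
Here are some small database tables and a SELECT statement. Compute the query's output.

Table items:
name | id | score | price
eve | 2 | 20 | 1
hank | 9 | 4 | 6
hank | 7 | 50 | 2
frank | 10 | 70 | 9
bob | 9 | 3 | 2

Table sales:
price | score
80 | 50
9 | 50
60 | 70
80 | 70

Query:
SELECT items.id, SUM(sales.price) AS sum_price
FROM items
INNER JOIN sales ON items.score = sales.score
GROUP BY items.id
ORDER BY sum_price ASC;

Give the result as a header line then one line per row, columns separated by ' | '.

After JOIN sales (4 rows):
items.name | items.id | items.score | items.price | sales.price | sales.score
hank | 7 | 50 | 2 | 80 | 50
hank | 7 | 50 | 2 | 9 | 50
frank | 10 | 70 | 9 | 60 | 70
frank | 10 | 70 | 9 | 80 | 70
After GROUP BY (2 rows):
items.id | sum_price
7 | 89
10 | 140
After ORDER BY (2 rows):
items.id | sum_price
7 | 89
10 | 140

== RESULT ==
items.id | sum_price
7 | 89
10 | 140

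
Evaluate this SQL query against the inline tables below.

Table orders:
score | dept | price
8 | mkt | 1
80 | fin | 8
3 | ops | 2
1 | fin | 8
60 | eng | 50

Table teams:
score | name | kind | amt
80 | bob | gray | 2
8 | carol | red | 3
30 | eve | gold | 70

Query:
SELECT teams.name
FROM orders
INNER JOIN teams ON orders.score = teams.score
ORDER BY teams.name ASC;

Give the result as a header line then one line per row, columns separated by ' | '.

== RESULT ==
teams.name
bob
carol

Derivation:
After JOIN teams (2 rows):
orders.score | orders.dept | orders.price | teams.score | teams.name | teams.kind | teams.amt
8 | mkt | 1 | 8 | carol | red | 3
80 | fin | 8 | 80 | bob | gray | 2
After SELECT (2 rows):
teams.name
carol
bob
After ORDER BY (2 rows):
teams.name
bob
carol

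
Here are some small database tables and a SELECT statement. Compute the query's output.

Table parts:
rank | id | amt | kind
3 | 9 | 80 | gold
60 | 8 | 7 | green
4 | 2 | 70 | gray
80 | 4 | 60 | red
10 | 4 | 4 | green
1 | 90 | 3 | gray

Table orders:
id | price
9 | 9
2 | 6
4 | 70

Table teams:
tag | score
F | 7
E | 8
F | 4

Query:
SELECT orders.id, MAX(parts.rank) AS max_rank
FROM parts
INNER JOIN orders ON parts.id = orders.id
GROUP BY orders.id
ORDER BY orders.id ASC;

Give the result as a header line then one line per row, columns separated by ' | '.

== RESULT ==
orders.id | max_rank
2 | 4
4 | 80
9 | 3

Derivation:
After JOIN orders (4 rows):
parts.rank | parts.id | parts.amt | parts.kind | orders.id | orders.price
3 | 9 | 80 | gold | 9 | 9
4 | 2 | 70 | gray | 2 | 6
80 | 4 | 60 | red | 4 | 70
10 | 4 | 4 | green | 4 | 70
After GROUP BY (3 rows):
orders.id | max_rank
9 | 3
2 | 4
4 | 80
After ORDER BY (3 rows):
orders.id | max_rank
2 | 4
4 | 80
9 | 3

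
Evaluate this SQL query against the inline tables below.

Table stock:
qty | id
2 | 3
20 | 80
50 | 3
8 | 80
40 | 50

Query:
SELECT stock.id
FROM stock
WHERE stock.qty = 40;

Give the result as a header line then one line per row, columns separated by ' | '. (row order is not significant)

== RESULT ==
stock.id
50

Derivation:
After WHERE (1 rows):
stock.qty | stock.id
40 | 50
After SELECT (1 rows):
stock.id
50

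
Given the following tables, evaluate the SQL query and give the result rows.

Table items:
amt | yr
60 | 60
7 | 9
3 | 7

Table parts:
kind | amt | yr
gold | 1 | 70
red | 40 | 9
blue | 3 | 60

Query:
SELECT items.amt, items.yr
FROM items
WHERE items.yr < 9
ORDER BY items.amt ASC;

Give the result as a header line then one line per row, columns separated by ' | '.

After WHERE (1 rows):
items.amt | items.yr
3 | 7
After SELECT (1 rows):
items.amt | items.yr
3 | 7
After ORDER BY (1 rows):
items.amt | items.yr
3 | 7

== RESULT ==
items.amt | items.yr
3 | 7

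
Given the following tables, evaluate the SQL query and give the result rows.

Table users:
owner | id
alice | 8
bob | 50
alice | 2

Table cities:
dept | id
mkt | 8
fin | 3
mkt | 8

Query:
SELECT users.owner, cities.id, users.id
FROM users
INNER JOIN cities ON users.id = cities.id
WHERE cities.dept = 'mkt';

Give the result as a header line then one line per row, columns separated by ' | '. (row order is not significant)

== RESULT ==
users.owner | cities.id | users.id
alice | 8 | 8
alice | 8 | 8

Derivation:
After JOIN cities (2 rows):
users.owner | users.id | cities.dept | cities.id
alice | 8 | mkt | 8
alice | 8 | mkt | 8
After WHERE (2 rows):
users.owner | users.id | cities.dept | cities.id
alice | 8 | mkt | 8
alice | 8 | mkt | 8
After SELECT (2 rows):
users.owner | cities.id | users.id
alice | 8 | 8
alice | 8 | 8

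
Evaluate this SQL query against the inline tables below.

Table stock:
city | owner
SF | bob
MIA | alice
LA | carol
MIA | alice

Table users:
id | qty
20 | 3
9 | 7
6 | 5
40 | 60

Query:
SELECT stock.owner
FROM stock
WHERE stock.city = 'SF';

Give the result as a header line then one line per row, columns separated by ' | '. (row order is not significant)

== RESULT ==
stock.owner
bob

Derivation:
After WHERE (1 rows):
stock.city | stock.owner
SF | bob
After SELECT (1 rows):
stock.owner
bob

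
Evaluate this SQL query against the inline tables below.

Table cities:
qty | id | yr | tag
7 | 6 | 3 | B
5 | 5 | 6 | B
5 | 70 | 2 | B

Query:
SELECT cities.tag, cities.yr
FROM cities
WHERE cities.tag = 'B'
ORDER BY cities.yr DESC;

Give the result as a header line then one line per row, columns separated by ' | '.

== RESULT ==
cities.tag | cities.yr
B | 6
B | 3
B | 2

Derivation:
After WHERE (3 rows):
cities.qty | cities.id | cities.yr | cities.tag
7 | 6 | 3 | B
5 | 5 | 6 | B
5 | 70 | 2 | B
After SELECT (3 rows):
cities.tag | cities.yr
B | 3
B | 6
B | 2
After ORDER BY (3 rows):
cities.tag | cities.yr
B | 6
B | 3
B | 2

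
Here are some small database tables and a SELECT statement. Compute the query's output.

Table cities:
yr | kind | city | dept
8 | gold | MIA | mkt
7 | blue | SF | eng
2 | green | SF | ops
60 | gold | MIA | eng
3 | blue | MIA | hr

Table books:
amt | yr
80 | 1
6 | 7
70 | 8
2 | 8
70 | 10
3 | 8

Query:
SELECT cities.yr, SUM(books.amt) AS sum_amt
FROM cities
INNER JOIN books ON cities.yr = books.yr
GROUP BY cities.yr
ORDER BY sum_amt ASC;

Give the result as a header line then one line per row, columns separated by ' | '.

After JOIN books (4 rows):
cities.yr | cities.kind | cities.city | cities.dept | books.amt | books.yr
8 | gold | MIA | mkt | 70 | 8
8 | gold | MIA | mkt | 2 | 8
8 | gold | MIA | mkt | 3 | 8
7 | blue | SF | eng | 6 | 7
After GROUP BY (2 rows):
cities.yr | sum_amt
8 | 75
7 | 6
After ORDER BY (2 rows):
cities.yr | sum_amt
7 | 6
8 | 75

== RESULT ==
cities.yr | sum_amt
7 | 6
8 | 75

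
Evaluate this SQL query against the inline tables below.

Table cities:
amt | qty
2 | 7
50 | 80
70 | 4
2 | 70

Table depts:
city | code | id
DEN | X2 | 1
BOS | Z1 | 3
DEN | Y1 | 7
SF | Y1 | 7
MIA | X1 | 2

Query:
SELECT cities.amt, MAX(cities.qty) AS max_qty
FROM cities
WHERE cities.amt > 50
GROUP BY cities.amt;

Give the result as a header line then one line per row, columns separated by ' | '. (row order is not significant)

After WHERE (1 rows):
cities.amt | cities.qty
70 | 4
After GROUP BY (1 rows):
cities.amt | max_qty
70 | 4

== RESULT ==
cities.amt | max_qty
70 | 4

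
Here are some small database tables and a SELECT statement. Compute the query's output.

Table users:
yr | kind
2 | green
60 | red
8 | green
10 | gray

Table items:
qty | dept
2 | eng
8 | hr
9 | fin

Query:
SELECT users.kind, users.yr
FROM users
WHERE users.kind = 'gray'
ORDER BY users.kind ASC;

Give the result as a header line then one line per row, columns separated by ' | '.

== RESULT ==
users.kind | users.yr
gray | 10

Derivation:
After WHERE (1 rows):
users.yr | users.kind
10 | gray
After SELECT (1 rows):
users.kind | users.yr
gray | 10
After ORDER BY (1 rows):
users.kind | users.yr
gray | 10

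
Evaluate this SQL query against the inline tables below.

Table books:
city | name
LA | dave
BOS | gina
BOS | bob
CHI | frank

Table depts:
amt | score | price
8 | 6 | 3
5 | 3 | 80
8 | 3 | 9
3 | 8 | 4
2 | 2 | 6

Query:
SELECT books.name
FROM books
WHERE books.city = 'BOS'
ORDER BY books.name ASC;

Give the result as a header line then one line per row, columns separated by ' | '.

After WHERE (2 rows):
books.city | books.name
BOS | gina
BOS | bob
After SELECT (2 rows):
books.name
gina
bob
After ORDER BY (2 rows):
books.name
bob
gina

== RESULT ==
books.name
bob
gina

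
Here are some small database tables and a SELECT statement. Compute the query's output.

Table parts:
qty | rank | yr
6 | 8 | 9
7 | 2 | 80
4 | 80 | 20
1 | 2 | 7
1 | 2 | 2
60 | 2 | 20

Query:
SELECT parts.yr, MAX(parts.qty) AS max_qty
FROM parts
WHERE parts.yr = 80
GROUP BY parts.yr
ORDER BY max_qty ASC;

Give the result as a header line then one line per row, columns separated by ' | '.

After WHERE (1 rows):
parts.qty | parts.rank | parts.yr
7 | 2 | 80
After GROUP BY (1 rows):
parts.yr | max_qty
80 | 7
After ORDER BY (1 rows):
parts.yr | max_qty
80 | 7

== RESULT ==
parts.yr | max_qty
80 | 7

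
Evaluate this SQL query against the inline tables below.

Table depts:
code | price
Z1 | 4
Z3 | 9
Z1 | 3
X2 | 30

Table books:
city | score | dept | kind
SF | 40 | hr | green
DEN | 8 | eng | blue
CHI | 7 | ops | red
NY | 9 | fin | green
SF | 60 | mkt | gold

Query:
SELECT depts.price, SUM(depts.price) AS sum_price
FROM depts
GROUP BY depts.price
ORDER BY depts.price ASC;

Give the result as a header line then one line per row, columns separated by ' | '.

After GROUP BY (4 rows):
depts.price | sum_price
4 | 4
9 | 9
3 | 3
30 | 30
After ORDER BY (4 rows):
depts.price | sum_price
3 | 3
4 | 4
9 | 9
30 | 30

== RESULT ==
depts.price | sum_price
3 | 3
4 | 4
9 | 9
30 | 30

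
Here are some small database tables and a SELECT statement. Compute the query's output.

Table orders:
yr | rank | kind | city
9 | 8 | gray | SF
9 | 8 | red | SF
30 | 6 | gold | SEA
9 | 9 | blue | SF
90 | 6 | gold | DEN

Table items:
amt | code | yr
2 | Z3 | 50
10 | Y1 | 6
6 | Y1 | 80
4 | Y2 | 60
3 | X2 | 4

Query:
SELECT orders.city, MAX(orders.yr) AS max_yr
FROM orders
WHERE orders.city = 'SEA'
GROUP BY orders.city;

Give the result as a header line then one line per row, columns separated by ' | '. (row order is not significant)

After WHERE (1 rows):
orders.yr | orders.rank | orders.kind | orders.city
30 | 6 | gold | SEA
After GROUP BY (1 rows):
orders.city | max_yr
SEA | 30

== RESULT ==
orders.city | max_yr
SEA | 30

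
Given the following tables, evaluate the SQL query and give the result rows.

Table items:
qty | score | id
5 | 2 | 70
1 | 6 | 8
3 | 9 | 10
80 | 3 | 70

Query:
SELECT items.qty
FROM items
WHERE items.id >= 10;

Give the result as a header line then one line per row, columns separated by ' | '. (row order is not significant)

== RESULT ==
items.qty
5
3
80

Derivation:
After WHERE (3 rows):
items.qty | items.score | items.id
5 | 2 | 70
3 | 9 | 10
80 | 3 | 70
After SELECT (3 rows):
items.qty
5
3
80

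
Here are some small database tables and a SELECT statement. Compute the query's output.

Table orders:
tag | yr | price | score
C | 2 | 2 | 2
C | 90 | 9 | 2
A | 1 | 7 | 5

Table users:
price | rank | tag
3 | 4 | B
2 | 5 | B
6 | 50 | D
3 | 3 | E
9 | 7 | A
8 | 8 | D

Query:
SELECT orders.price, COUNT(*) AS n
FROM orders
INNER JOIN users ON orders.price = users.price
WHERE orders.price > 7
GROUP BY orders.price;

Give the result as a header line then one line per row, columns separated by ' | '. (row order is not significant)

== RESULT ==
orders.price | n
9 | 1

Derivation:
After JOIN users (2 rows):
orders.tag | orders.yr | orders.price | orders.score | users.price | users.rank | users.tag
C | 2 | 2 | 2 | 2 | 5 | B
C | 90 | 9 | 2 | 9 | 7 | A
After WHERE (1 rows):
orders.tag | orders.yr | orders.price | orders.score | users.price | users.rank | users.tag
C | 90 | 9 | 2 | 9 | 7 | A
After GROUP BY (1 rows):
orders.price | n
9 | 1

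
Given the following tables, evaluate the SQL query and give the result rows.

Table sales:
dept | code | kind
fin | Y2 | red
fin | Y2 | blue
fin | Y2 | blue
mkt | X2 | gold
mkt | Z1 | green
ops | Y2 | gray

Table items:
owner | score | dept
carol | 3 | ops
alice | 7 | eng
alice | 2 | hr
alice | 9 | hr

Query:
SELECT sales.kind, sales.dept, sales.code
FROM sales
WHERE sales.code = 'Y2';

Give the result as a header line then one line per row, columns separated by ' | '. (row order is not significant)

== RESULT ==
sales.kind | sales.dept | sales.code
red | fin | Y2
blue | fin | Y2
blue | fin | Y2
gray | ops | Y2

Derivation:
After WHERE (4 rows):
sales.dept | sales.code | sales.kind
fin | Y2 | red
fin | Y2 | blue
fin | Y2 | blue
ops | Y2 | gray
After SELECT (4 rows):
sales.kind | sales.dept | sales.code
red | fin | Y2
blue | fin | Y2
blue | fin | Y2
gray | ops | Y2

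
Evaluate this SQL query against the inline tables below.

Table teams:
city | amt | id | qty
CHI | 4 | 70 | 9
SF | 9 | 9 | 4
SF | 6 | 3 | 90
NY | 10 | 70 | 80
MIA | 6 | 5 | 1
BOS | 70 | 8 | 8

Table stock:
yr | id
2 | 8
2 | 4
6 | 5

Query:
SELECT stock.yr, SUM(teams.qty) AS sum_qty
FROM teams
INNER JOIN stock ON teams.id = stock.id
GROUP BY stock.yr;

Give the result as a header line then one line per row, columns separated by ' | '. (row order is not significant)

After JOIN stock (2 rows):
teams.city | teams.amt | teams.id | teams.qty | stock.yr | stock.id
MIA | 6 | 5 | 1 | 6 | 5
BOS | 70 | 8 | 8 | 2 | 8
After GROUP BY (2 rows):
stock.yr | sum_qty
6 | 1
2 | 8

== RESULT ==
stock.yr | sum_qty
6 | 1
2 | 8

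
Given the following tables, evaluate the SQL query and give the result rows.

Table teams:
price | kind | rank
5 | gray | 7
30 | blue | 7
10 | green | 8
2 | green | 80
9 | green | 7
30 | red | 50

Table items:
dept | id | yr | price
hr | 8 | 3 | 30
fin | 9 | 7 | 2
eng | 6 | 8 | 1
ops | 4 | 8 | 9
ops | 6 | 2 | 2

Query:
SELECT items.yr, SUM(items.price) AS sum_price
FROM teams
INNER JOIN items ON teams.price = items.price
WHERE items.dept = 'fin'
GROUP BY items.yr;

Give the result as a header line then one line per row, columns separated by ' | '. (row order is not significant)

After JOIN items (5 rows):
teams.price | teams.kind | teams.rank | items.dept | items.id | items.yr | items.price
30 | blue | 7 | hr | 8 | 3 | 30
2 | green | 80 | fin | 9 | 7 | 2
2 | green | 80 | ops | 6 | 2 | 2
9 | green | 7 | ops | 4 | 8 | 9
30 | red | 50 | hr | 8 | 3 | 30
After WHERE (1 rows):
teams.price | teams.kind | teams.rank | items.dept | items.id | items.yr | items.price
2 | green | 80 | fin | 9 | 7 | 2
After GROUP BY (1 rows):
items.yr | sum_price
7 | 2

== RESULT ==
items.yr | sum_price
7 | 2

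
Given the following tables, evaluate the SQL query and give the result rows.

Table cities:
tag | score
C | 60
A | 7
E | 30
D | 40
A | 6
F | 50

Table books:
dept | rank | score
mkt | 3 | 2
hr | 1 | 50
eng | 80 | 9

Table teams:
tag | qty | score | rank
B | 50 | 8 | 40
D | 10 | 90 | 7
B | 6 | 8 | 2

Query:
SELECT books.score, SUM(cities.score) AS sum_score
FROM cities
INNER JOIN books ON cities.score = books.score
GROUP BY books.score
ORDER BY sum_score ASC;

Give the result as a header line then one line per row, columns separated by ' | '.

== RESULT ==
books.score | sum_score
50 | 50

Derivation:
After JOIN books (1 rows):
cities.tag | cities.score | books.dept | books.rank | books.score
F | 50 | hr | 1 | 50
After GROUP BY (1 rows):
books.score | sum_score
50 | 50
After ORDER BY (1 rows):
books.score | sum_score
50 | 50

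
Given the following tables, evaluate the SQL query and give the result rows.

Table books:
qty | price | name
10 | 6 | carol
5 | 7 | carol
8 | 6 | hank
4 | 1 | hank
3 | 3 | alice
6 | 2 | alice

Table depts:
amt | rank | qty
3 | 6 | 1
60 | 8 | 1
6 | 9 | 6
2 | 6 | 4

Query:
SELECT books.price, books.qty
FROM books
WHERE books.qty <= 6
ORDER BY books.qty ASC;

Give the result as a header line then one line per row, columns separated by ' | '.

After WHERE (4 rows):
books.qty | books.price | books.name
5 | 7 | carol
4 | 1 | hank
3 | 3 | alice
6 | 2 | alice
After SELECT (4 rows):
books.price | books.qty
7 | 5
1 | 4
3 | 3
2 | 6
After ORDER BY (4 rows):
books.price | books.qty
3 | 3
1 | 4
7 | 5
2 | 6

== RESULT ==
books.price | books.qty
3 | 3
1 | 4
7 | 5
2 | 6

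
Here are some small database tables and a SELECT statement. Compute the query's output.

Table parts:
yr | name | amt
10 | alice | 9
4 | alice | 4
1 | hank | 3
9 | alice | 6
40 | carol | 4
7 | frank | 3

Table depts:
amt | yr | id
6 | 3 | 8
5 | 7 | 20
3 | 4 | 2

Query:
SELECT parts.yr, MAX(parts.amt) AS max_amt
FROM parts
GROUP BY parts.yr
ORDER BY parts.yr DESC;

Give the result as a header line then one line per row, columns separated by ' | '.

== RESULT ==
parts.yr | max_amt
40 | 4
10 | 9
9 | 6
7 | 3
4 | 4
1 | 3

Derivation:
After GROUP BY (6 rows):
parts.yr | max_amt
10 | 9
4 | 4
1 | 3
9 | 6
40 | 4
7 | 3
After ORDER BY (6 rows):
parts.yr | max_amt
40 | 4
10 | 9
9 | 6
7 | 3
4 | 4
1 | 3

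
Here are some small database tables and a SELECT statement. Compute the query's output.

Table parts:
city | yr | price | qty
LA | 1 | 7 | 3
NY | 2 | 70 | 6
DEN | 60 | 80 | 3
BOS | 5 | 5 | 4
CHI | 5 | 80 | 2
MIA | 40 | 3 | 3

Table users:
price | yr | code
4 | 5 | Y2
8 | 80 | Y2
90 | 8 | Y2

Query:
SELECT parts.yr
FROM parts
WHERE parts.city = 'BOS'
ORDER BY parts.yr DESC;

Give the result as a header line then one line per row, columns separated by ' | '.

After WHERE (1 rows):
parts.city | parts.yr | parts.price | parts.qty
BOS | 5 | 5 | 4
After SELECT (1 rows):
parts.yr
5
After ORDER BY (1 rows):
parts.yr
5

== RESULT ==
parts.yr
5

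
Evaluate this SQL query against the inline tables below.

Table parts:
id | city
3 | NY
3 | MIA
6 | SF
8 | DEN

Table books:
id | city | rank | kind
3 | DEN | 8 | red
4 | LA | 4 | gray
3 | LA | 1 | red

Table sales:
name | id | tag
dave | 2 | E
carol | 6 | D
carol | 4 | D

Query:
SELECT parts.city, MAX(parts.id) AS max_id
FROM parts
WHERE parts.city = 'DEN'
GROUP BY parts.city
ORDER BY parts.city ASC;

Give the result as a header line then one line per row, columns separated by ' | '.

== RESULT ==
parts.city | max_id
DEN | 8

Derivation:
After WHERE (1 rows):
parts.id | parts.city
8 | DEN
After GROUP BY (1 rows):
parts.city | max_id
DEN | 8
After ORDER BY (1 rows):
parts.city | max_id
DEN | 8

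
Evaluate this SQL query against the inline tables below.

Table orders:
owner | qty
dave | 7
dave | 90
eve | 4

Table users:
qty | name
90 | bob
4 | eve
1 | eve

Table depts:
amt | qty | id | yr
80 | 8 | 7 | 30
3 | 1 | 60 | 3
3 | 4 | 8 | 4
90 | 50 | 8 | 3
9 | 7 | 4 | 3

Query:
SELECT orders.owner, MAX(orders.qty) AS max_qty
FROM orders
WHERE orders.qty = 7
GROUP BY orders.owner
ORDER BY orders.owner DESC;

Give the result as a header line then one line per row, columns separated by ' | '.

== RESULT ==
orders.owner | max_qty
dave | 7

Derivation:
After WHERE (1 rows):
orders.owner | orders.qty
dave | 7
After GROUP BY (1 rows):
orders.owner | max_qty
dave | 7
After ORDER BY (1 rows):
orders.owner | max_qty
dave | 7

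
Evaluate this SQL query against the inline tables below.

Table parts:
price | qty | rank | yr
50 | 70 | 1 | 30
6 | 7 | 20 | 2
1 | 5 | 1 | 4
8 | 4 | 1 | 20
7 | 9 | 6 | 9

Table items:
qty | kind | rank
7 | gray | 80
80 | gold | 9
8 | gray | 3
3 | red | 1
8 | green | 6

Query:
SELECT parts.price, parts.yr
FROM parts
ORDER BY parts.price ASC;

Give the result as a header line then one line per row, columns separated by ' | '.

== RESULT ==
parts.price | parts.yr
1 | 4
6 | 2
7 | 9
8 | 20
50 | 30

Derivation:
After SELECT (5 rows):
parts.price | parts.yr
50 | 30
6 | 2
1 | 4
8 | 20
7 | 9
After ORDER BY (5 rows):
parts.price | parts.yr
1 | 4
6 | 2
7 | 9
8 | 20
50 | 30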